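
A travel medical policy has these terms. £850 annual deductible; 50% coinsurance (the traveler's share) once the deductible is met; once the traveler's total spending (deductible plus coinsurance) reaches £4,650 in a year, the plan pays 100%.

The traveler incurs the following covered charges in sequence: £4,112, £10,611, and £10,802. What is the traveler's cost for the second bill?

£2,169

Claim 1 (£4,112): £850 to deductible, leaving £3,262; 50% of £3,262 = £1,631. Traveler owes £2,481 (running OOP £2,481).
Claim 2 (£10,611): deductible met; 50% of £10,611 = £5,305.50. OOP would hit £7,786.50 > £4,650, so the cap limits the traveler to £4,650 − £2,481 = £2,169.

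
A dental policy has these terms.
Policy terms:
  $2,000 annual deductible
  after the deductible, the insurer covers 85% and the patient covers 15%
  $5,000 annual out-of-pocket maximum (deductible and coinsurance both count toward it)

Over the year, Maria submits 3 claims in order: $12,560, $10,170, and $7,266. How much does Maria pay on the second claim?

Claim 1 ($12,560): deductible takes $2,000, $10,560 remains; patient's 15% is $1,584. Patient pays $3,584; OOP now $3,584.
Claim 2 ($10,170): deductible already satisfied, so patient's share is 15% × $10,170 = $1,525.50. OOP would hit $5,109.50 > $5,000, so the cap limits the patient to $5,000 − $3,584 = $1,416.

$1,416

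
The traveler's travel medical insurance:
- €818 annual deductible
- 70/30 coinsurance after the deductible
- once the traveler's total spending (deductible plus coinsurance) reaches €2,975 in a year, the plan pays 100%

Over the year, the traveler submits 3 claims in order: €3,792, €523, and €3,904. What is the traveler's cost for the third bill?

Claim 1 — €3,792: €818 finishes the deductible; €2,974 goes to coinsurance; coinsurance €2,974 × 30% = €892.20. Cost to traveler: €1,710.20. OOP to date €1,710.20.
Claim 2 — €523: 30% coinsurance on €523 = €156.90. Traveler pays €156.90; OOP now €1,867.10.
Claim 3 — €3,904: 30% coinsurance on €3,904 = €1,171.20. That would push OOP to €3,038.30, over the €2,975 cap, so traveler pays €2,975 − €1,867.10 = €1,107.90.

€1,107.90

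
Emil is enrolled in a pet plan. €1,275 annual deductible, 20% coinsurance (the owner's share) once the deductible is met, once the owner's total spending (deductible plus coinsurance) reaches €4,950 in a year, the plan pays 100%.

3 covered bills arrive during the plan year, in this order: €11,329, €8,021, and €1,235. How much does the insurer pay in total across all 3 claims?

Bill 1, €11,329: €1,275 finishes the deductible; €10,054 goes to coinsurance; owner's 20% is €2,010.80. Owner pays €3,285.80; OOP now €3,285.80. Plan pays €11,329 − €3,285.80 = €8,043.20.
Bill 2, €8,021: deductible already satisfied, so owner's share is 20% × €8,021 = €1,604.20. Owner owes €1,604.20 (running OOP €4,890). Plan pays €8,021 − €1,604.20 = €6,416.80.
Bill 3, €1,235: 20% coinsurance on €1,235 = €247. That would push OOP to €5,137, over the €4,950 cap, so owner pays €4,950 − €4,890 = €60. Plan pays €1,235 − €60 = €1,175.
Insurer total: €8,043.20 + €6,416.80 + €1,175 = €15,635.

€15,635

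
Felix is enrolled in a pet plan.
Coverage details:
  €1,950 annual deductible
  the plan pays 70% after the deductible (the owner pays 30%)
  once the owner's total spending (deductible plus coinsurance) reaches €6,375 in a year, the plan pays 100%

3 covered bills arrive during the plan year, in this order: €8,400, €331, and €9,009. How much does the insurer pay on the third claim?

#1 (€8,400): deductible takes €1,950, €6,450 remains; 30% of €6,450 = €1,935. Owner pays €3,885; OOP now €3,885. Plan pays €8,400 − €3,885 = €4,515.
#2 (€331): 30% coinsurance on €331 = €99.30. Owner owes €99.30 (running OOP €3,984.30). Insurer: €331 − €99.30 = €231.70.
#3 (€9,009): deductible met; 30% of €9,009 = €2,702.70. Adding that to €3,984.30 gives €6,687, past the €6,375 cap; owner pays only €6,375 − €3,984.30 = €2,390.70. Plan pays €9,009 − €2,390.70 = €6,618.30.

€6,618.30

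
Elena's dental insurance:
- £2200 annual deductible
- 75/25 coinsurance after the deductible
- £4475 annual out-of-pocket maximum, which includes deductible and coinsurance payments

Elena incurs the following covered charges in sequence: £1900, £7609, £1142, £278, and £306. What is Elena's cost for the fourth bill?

£69.50

Claim 1 — £1900: entire amount goes to the deductible. Patient pays £1900; OOP now £1900.
Claim 2 — £7609: deductible takes £300, £7309 remains; coinsurance £7309 × 25% = £1827.25. Patient pays £2127.25; OOP now £4027.25.
Claim 3 — £1142: deductible already satisfied, so patient's share is 25% × £1142 = £285.50. Patient pays £285.50; OOP now £4312.75.
Claim 4 — £278: 25% coinsurance on £278 = £69.50. Cost to patient: £69.50. OOP to date £4382.25.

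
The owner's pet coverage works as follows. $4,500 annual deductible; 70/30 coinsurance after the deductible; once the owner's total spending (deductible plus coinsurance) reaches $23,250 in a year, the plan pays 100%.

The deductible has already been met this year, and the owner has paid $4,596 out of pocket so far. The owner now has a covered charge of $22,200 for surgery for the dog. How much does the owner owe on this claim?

The deductible is already satisfied, so the full bill goes to coinsurance.
Coinsurance: $22,200 × 30% = $6,660.
Year-to-date out-of-pocket becomes $4,596 + $6,660 = $11,256, still under the $23,250 maximum, so no cap applies.

$6,660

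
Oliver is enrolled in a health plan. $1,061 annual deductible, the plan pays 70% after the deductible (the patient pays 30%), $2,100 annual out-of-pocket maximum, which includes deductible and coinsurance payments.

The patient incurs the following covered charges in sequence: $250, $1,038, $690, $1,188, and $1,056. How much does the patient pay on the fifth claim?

$316.80

#1 ($250): fully absorbed by the deductible. Cost to patient: $250. OOP to date $250.
#2 ($1,038): $811 to deductible, leaving $227; patient's 30% is $68.10. Cost to patient: $879.10. OOP to date $1,129.10.
#3 ($690): deductible met; 30% of $690 = $207. Patient owes $207 (running OOP $1,336.10).
#4 ($1,188): 30% coinsurance on $1,188 = $356.40. Patient pays $356.40; OOP now $1,692.50.
#5 ($1,056): 30% coinsurance on $1,056 = $316.80. Patient owes $316.80 (running OOP $2,009.30).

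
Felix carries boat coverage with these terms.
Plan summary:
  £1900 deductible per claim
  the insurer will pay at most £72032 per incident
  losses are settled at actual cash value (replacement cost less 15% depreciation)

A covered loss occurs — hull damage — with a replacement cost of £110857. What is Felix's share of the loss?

Actual cash value after 15% depreciation: £110857 × 85% = £94228.45.
After the deductible, £94228.45 − £1900 = £92328.45 remains.
Since £92328.45 > £72032, the payout is capped at £72032.
Owner's share is the uncovered remainder: £110857 − £72032 = £38825.

£38825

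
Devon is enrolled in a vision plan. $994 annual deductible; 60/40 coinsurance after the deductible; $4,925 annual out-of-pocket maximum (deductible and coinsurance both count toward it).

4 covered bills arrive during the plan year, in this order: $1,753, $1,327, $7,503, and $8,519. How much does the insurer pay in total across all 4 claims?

$14,177

Claim 1 ($1,753): $994 finishes the deductible; $759 goes to coinsurance; member's 40% is $303.60. Member pays $1,297.60; OOP now $1,297.60. Insurer: $1,753 − $1,297.60 = $455.40.
Claim 2 ($1,327): 40% coinsurance on $1,327 = $530.80. Member pays $530.80; OOP now $1,828.40. Plan pays $1,327 − $530.80 = $796.20.
Claim 3 ($7,503): deductible already satisfied, so member's share is 40% × $7,503 = $3,001.20. Cost to member: $3,001.20. OOP to date $4,829.60. Insurer: $7,503 − $3,001.20 = $4,501.80.
Claim 4 ($8,519): 40% coinsurance on $8,519 = $3,407.60. Adding that to $4,829.60 gives $8,237.20, past the $4,925 cap; member pays only $4,925 − $4,829.60 = $95.40. Insurer: $8,519 − $95.40 = $8,423.60.
Insurer total = bills − member's total = $19,102 − $4,925 = $14,177.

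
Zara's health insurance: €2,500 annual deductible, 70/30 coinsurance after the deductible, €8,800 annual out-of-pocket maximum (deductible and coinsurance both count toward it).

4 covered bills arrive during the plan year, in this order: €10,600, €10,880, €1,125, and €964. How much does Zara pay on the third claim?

Claim 1 — €10,600: €2,500 to deductible, leaving €8,100; coinsurance €8,100 × 30% = €2,430. Cost to patient: €4,930. OOP to date €4,930.
Claim 2 — €10,880: deductible met; 30% of €10,880 = €3,264. Patient pays €3,264; OOP now €8,194.
Claim 3 — €1,125: deductible met; 30% of €1,125 = €337.50. Patient owes €337.50 (running OOP €8,531.50).

€337.50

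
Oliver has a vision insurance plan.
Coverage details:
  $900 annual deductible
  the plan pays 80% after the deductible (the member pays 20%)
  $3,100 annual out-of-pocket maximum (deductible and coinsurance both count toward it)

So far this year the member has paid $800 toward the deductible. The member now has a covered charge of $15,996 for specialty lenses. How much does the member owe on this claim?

$800 of the $900 deductible is already met, leaving $100.
That leaves $15,996 − $100 = $15,896 for coinsurance.
Member's 20% share of $15,896 is $3,179.20.
Member responsibility before any cap: $100 + $3,179.20 = $3,279.20.
Adding $3,279.20 to the $800 already spent would give $4,079.20, which exceeds the $3,100 cap; the member pays just $3,100 − $800 = $2,300.

$2,300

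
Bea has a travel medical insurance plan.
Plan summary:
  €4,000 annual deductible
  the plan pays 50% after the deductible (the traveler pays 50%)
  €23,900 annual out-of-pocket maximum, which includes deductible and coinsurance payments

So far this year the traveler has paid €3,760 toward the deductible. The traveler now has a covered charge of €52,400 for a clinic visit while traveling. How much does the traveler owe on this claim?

€3,760 of the €4,000 deductible is already met, leaving €240.
That leaves €52,400 − €240 = €52,160 for coinsurance.
50% of €52,160 = €26,080 falls to the traveler.
Traveler responsibility before any cap: €240 + €26,080 = €26,320.
That would bring total out-of-pocket to €30,080, past the €23,900 cap. The traveler is capped at €23,900 − €3,760 = €20,140 on this claim.

€20,140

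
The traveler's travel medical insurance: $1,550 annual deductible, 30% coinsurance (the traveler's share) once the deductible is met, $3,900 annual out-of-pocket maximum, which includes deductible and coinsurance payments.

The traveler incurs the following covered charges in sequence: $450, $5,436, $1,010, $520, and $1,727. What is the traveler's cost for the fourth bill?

$156

#1 ($450): entire amount goes to the deductible. Traveler owes $450 (running OOP $450).
#2 ($5,436): $1,100 finishes the deductible; $4,336 goes to coinsurance; 30% of $4,336 = $1,300.80. Traveler pays $2,400.80; OOP now $2,850.80.
#3 ($1,010): deductible met; 30% of $1,010 = $303. Cost to traveler: $303. OOP to date $3,153.80.
#4 ($520): 30% coinsurance on $520 = $156. Cost to traveler: $156. OOP to date $3,309.80.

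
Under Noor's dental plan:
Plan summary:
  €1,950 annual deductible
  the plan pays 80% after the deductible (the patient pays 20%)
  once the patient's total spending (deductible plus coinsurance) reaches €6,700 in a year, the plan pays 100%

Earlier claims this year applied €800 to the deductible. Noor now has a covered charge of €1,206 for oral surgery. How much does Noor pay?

Deductible still to meet: €1,950 − €800 = €1,150.
After the €1,150 deductible portion, €1,206 − €1,150 = €56 is subject to coinsurance.
Patient's 20% share of €56 is €11.20.
So the patient owes €1,150 + €11.20 = €1,161.20 before any cap.
Year-to-date out-of-pocket becomes €800 + €1,161.20 = €1,961.20, still under the €6,700 maximum, so no cap applies.

€1,161.20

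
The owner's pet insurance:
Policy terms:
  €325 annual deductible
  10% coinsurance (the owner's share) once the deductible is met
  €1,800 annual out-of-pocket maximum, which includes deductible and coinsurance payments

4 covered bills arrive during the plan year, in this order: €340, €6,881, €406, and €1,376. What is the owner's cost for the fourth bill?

#1 (€340): €325 to deductible, leaving €15; 10% of €15 = €1.50. Owner owes €326.50 (running OOP €326.50).
#2 (€6,881): deductible already satisfied, so owner's share is 10% × €6,881 = €688.10. Owner pays €688.10; OOP now €1,014.60.
#3 (€406): deductible met; 10% of €406 = €40.60. Owner owes €40.60 (running OOP €1,055.20).
#4 (€1,376): 10% coinsurance on €1,376 = €137.60. Owner owes €137.60 (running OOP €1,192.80).

€137.60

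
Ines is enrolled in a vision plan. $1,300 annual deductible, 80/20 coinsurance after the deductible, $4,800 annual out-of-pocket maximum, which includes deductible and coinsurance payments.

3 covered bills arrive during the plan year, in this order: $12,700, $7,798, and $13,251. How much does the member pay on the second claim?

$1,220

#1 ($12,700): $1,300 to deductible, leaving $11,400; coinsurance $11,400 × 20% = $2,280. Member pays $3,580; OOP now $3,580.
#2 ($7,798): 20% coinsurance on $7,798 = $1,559.60. That would push OOP to $5,139.60, over the $4,800 cap, so member pays $4,800 − $3,580 = $1,220.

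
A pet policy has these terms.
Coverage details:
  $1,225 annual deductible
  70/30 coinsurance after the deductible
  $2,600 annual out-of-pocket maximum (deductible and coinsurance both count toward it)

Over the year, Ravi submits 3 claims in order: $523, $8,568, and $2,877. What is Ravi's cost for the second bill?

$2,077

#1 ($523): entire amount goes to the deductible. Owner owes $523 (running OOP $523).
#2 ($8,568): deductible takes $702, $7,866 remains; 30% of $7,866 = $2,359.80. Deductible plus coinsurance: $702 + $2,359.80 = $3,061.80. That would push OOP to $3,584.80, over the $2,600 cap, so owner pays $2,600 − $523 = $2,077.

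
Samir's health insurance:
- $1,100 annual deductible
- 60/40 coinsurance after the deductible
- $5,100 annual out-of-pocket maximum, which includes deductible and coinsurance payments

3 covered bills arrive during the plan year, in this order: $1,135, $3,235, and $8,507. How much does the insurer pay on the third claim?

#1 ($1,135): $1,100 to deductible, leaving $35; coinsurance $35 × 40% = $14. Patient owes $1,114 (running OOP $1,114). Insurer: $1,135 − $1,114 = $21.
#2 ($3,235): deductible already satisfied, so patient's share is 40% × $3,235 = $1,294. Patient owes $1,294 (running OOP $2,408). Plan pays $3,235 − $1,294 = $1,941.
#3 ($8,507): deductible met; 40% of $8,507 = $3,402.80. OOP would hit $5,810.80 > $5,100, so the cap limits the patient to $5,100 − $2,408 = $2,692. Plan pays $8,507 − $2,692 = $5,815.

$5,815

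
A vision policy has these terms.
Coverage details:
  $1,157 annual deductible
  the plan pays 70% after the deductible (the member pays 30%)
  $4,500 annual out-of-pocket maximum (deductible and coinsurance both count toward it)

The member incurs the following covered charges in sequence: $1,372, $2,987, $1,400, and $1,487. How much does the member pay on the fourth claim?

$446.10

Bill 1, $1,372: deductible takes $1,157, $215 remains; coinsurance $215 × 30% = $64.50. Member owes $1,221.50 (running OOP $1,221.50).
Bill 2, $2,987: 30% coinsurance on $2,987 = $896.10. Member owes $896.10 (running OOP $2,117.60).
Bill 3, $1,400: deductible met; 30% of $1,400 = $420. Member owes $420 (running OOP $2,537.60).
Bill 4, $1,487: deductible met; 30% of $1,487 = $446.10. Member pays $446.10; OOP now $2,983.70.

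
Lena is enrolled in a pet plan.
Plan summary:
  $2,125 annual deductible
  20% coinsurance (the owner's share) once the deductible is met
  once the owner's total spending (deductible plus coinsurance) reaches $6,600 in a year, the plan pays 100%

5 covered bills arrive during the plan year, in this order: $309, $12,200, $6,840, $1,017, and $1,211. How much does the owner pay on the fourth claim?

$203.40

Bill 1, $309: fully absorbed by the deductible. Cost to owner: $309. OOP to date $309.
Bill 2, $12,200: $1,816 finishes the deductible; $10,384 goes to coinsurance; coinsurance $10,384 × 20% = $2,076.80. Owner owes $3,892.80 (running OOP $4,201.80).
Bill 3, $6,840: 20% coinsurance on $6,840 = $1,368. Owner owes $1,368 (running OOP $5,569.80).
Bill 4, $1,017: deductible met; 20% of $1,017 = $203.40. Owner pays $203.40; OOP now $5,773.20.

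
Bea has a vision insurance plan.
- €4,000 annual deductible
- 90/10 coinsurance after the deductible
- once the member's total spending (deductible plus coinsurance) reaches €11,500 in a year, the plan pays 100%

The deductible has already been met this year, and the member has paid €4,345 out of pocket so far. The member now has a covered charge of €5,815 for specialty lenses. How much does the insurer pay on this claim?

The deductible is already satisfied, so the full bill goes to coinsurance.
Member's 10% share of €5,815 is €581.50.
Cumulative spending €4,345 + €581.50 = €4,926.50 stays under the €11,500 maximum.
The plan picks up €5,815 − €581.50 = €5,233.50.

€5,233.50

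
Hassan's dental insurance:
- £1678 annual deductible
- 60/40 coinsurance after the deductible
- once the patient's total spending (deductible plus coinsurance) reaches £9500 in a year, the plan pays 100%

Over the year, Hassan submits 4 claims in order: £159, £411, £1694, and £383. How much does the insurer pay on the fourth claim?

Claim 1 — £159: fully absorbed by the deductible. Patient owes £159 (running OOP £159). Plan pays £159 − £159 = £0.
Claim 2 — £411: fully absorbed by the deductible. Patient pays £411; OOP now £570. Insurer: £411 − £411 = £0.
Claim 3 — £1694: deductible takes £1108, £586 remains; patient's 40% is £234.40. Cost to patient: £1342.40. OOP to date £1912.40. Insurer: £1694 − £1342.40 = £351.60.
Claim 4 — £383: 40% coinsurance on £383 = £153.20. Patient pays £153.20; OOP now £2065.60. Plan pays £383 − £153.20 = £229.80.

£229.80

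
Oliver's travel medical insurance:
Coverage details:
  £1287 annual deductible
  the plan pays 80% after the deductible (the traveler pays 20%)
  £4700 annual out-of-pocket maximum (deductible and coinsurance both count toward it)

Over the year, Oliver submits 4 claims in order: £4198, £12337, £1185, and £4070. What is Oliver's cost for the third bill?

£237

#1 (£4198): £1287 finishes the deductible; £2911 goes to coinsurance; traveler's 20% is £582.20. Cost to traveler: £1869.20. OOP to date £1869.20.
#2 (£12337): deductible already satisfied, so traveler's share is 20% × £12337 = £2467.40. Cost to traveler: £2467.40. OOP to date £4336.60.
#3 (£1185): deductible met; 20% of £1185 = £237. Traveler owes £237 (running OOP £4573.60).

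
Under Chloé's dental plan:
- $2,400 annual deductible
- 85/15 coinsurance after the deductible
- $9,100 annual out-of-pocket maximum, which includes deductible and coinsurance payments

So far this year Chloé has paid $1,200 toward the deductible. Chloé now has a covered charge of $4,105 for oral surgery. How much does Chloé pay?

Deductible still to meet: $2,400 − $1,200 = $1,200.
That leaves $4,105 − $1,200 = $2,905 for coinsurance.
15% of $2,905 = $435.75 falls to the patient.
So the patient owes $1,200 + $435.75 = $1,635.75 before any cap.
Total out-of-pocket so far would be $1,200 + $1,635.75 = $2,835.75, below the $9,100 cap — no reduction.

$1,635.75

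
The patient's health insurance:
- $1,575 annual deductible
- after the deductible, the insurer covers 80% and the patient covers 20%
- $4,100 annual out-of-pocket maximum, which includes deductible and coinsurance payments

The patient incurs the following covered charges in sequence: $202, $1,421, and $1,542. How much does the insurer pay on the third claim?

$1,233.60

Claim 1 — $202: all of it applies to the deductible. Cost to patient: $202. OOP to date $202. Plan pays $202 − $202 = $0.
Claim 2 — $1,421: deductible takes $1,373, $48 remains; patient's 20% is $9.60. Cost to patient: $1,382.60. OOP to date $1,584.60. Plan pays $1,421 − $1,382.60 = $38.40.
Claim 3 — $1,542: 20% coinsurance on $1,542 = $308.40. Patient pays $308.40; OOP now $1,893. Plan pays $1,542 − $308.40 = $1,233.60.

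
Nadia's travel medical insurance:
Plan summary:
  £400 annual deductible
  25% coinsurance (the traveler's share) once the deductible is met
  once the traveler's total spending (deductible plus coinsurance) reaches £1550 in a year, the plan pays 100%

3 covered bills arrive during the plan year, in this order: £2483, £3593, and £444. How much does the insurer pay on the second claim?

Bill 1, £2483: £400 finishes the deductible; £2083 goes to coinsurance; traveler's 25% is £520.75. Traveler pays £920.75; OOP now £920.75. Insurer: £2483 − £920.75 = £1562.25.
Bill 2, £3593: deductible already satisfied, so traveler's share is 25% × £3593 = £898.25. That would push OOP to £1819, over the £1550 cap, so traveler pays £1550 − £920.75 = £629.25. Insurer: £3593 − £629.25 = £2963.75.

£2963.75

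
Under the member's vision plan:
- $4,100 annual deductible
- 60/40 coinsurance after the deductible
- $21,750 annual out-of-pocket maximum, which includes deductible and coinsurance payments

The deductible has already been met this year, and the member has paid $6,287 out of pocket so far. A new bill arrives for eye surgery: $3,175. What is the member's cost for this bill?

$1,270

With the deductible met, the entire $3,175 is subject to coinsurance.
40% of $3,175 = $1,270 falls to the member.
Year-to-date out-of-pocket becomes $6,287 + $1,270 = $7,557, still under the $21,750 maximum, so no cap applies.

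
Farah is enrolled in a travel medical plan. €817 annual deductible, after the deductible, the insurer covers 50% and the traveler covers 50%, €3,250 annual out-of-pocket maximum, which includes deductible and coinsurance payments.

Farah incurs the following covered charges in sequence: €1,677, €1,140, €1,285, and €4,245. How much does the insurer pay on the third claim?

€642.50

#1 (€1,677): deductible takes €817, €860 remains; 50% of €860 = €430. Traveler pays €1,247; OOP now €1,247. Insurer: €1,677 − €1,247 = €430.
#2 (€1,140): deductible already satisfied, so traveler's share is 50% × €1,140 = €570. Cost to traveler: €570. OOP to date €1,817. Plan pays €1,140 − €570 = €570.
#3 (€1,285): deductible met; 50% of €1,285 = €642.50. Cost to traveler: €642.50. OOP to date €2,459.50. Plan pays €1,285 − €642.50 = €642.50.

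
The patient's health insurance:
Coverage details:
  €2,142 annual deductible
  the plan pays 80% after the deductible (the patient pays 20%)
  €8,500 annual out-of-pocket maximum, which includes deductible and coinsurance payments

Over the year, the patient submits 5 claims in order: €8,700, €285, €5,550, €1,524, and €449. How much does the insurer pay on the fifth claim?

€359.20

Claim 1 — €8,700: deductible takes €2,142, €6,558 remains; 20% of €6,558 = €1,311.60. Patient owes €3,453.60 (running OOP €3,453.60). Plan pays €8,700 − €3,453.60 = €5,246.40.
Claim 2 — €285: deductible already satisfied, so patient's share is 20% × €285 = €57. Patient pays €57; OOP now €3,510.60. Insurer: €285 − €57 = €228.
Claim 3 — €5,550: deductible already satisfied, so patient's share is 20% × €5,550 = €1,110. Patient owes €1,110 (running OOP €4,620.60). Insurer: €5,550 − €1,110 = €4,440.
Claim 4 — €1,524: 20% coinsurance on €1,524 = €304.80. Patient pays €304.80; OOP now €4,925.40. Insurer: €1,524 − €304.80 = €1,219.20.
Claim 5 — €449: deductible met; 20% of €449 = €89.80. Patient owes €89.80 (running OOP €5,015.20). Plan pays €449 − €89.80 = €359.20.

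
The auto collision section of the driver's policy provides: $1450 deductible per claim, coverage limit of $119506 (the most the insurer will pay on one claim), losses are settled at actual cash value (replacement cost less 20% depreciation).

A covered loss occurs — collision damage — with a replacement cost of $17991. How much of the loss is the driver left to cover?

Actual cash value after 20% depreciation: $17991 × 80% = $14392.80.
After the deductible, $14392.80 − $1450 = $12942.80 remains.
$12942.80 is within the $119506 limit, so the insurer pays $12942.80.
Out of pocket: $17991 − $12942.80 = $5048.20.

$5048.20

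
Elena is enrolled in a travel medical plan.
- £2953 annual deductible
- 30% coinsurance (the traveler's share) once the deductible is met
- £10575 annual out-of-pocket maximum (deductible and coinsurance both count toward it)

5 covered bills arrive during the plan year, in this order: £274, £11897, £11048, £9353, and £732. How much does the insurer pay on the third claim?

£7733.60

Claim 1 (£274): fully absorbed by the deductible. Traveler owes £274 (running OOP £274). Plan pays £274 − £274 = £0.
Claim 2 (£11897): £2679 finishes the deductible; £9218 goes to coinsurance; 30% of £9218 = £2765.40. Traveler owes £5444.40 (running OOP £5718.40). Plan pays £11897 − £5444.40 = £6452.60.
Claim 3 (£11048): deductible met; 30% of £11048 = £3314.40. Traveler owes £3314.40 (running OOP £9032.80). Insurer: £11048 − £3314.40 = £7733.60.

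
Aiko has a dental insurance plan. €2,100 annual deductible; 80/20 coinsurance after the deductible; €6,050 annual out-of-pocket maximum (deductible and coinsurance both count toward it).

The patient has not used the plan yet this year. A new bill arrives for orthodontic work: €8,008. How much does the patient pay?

€3,281.60

The full €2,100 deductible is still open; €2,100 of this bill applies to it.
After the €2,100 deductible portion, €8,008 − €2,100 = €5,908 is subject to coinsurance.
Patient's 20% share of €5,908 is €1,181.60.
That puts the patient's cost at €2,100 + €1,181.60 = €3,281.60 before any cap.
Year-to-date out-of-pocket becomes €0 + €3,281.60 = €3,281.60, still under the €6,050 maximum, so no cap applies.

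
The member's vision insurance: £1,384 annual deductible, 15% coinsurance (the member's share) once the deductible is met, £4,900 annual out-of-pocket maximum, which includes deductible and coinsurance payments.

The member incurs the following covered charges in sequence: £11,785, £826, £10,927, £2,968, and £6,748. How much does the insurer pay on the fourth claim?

#1 (£11,785): £1,384 finishes the deductible; £10,401 goes to coinsurance; 15% of £10,401 = £1,560.15. Cost to member: £2,944.15. OOP to date £2,944.15. Plan pays £11,785 − £2,944.15 = £8,840.85.
#2 (£826): deductible already satisfied, so member's share is 15% × £826 = £123.90. Member pays £123.90; OOP now £3,068.05. Insurer: £826 − £123.90 = £702.10.
#3 (£10,927): deductible met; 15% of £10,927 = £1,639.05. Member pays £1,639.05; OOP now £4,707.10. Plan pays £10,927 − £1,639.05 = £9,287.95.
#4 (£2,968): deductible met; 15% of £2,968 = £445.20. OOP would hit £5,152.30 > £4,900, so the cap limits the member to £4,900 − £4,707.10 = £192.90. Insurer: £2,968 − £192.90 = £2,775.10.

£2,775.10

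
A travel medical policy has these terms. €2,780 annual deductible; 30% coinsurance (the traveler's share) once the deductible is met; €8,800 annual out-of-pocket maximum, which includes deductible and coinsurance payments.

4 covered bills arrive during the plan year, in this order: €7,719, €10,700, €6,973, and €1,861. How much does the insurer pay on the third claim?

€5,644.70

Claim 1 (€7,719): €2,780 finishes the deductible; €4,939 goes to coinsurance; traveler's 30% is €1,481.70. Cost to traveler: €4,261.70. OOP to date €4,261.70. Plan pays €7,719 − €4,261.70 = €3,457.30.
Claim 2 (€10,700): 30% coinsurance on €10,700 = €3,210. Traveler pays €3,210; OOP now €7,471.70. Plan pays €10,700 − €3,210 = €7,490.
Claim 3 (€6,973): 30% coinsurance on €6,973 = €2,091.90. OOP would hit €9,563.60 > €8,800, so the cap limits the traveler to €8,800 − €7,471.70 = €1,328.30. Plan pays €6,973 − €1,328.30 = €5,644.70.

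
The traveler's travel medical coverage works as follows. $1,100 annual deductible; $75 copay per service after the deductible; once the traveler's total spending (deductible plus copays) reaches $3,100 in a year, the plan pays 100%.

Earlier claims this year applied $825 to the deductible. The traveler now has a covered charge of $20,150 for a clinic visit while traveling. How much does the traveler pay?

Remaining deductible: $1,100 − $825 = $275.
After the $275 deductible portion, $20,150 − $275 = $19,875 is subject to the copay.
Copay on this service: $75.
So the traveler owes $275 + $75 = $350 before any cap.
Year-to-date out-of-pocket becomes $825 + $350 = $1,175, still under the $3,100 maximum, so no cap applies.

$350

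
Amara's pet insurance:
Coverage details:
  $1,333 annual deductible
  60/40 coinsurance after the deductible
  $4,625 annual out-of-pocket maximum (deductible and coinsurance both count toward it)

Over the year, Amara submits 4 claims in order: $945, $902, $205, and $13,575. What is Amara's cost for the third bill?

Claim 1 — $945: fully absorbed by the deductible. Owner pays $945; OOP now $945.
Claim 2 — $902: deductible takes $388, $514 remains; owner's 40% is $205.60. Owner owes $593.60 (running OOP $1,538.60).
Claim 3 — $205: deductible met; 40% of $205 = $82. Owner pays $82; OOP now $1,620.60.

$82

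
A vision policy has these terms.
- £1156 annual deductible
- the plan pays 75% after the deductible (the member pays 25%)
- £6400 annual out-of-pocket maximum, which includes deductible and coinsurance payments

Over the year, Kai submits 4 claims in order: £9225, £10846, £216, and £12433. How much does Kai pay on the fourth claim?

#1 (£9225): deductible takes £1156, £8069 remains; member's 25% is £2017.25. Member pays £3173.25; OOP now £3173.25.
#2 (£10846): deductible already satisfied, so member's share is 25% × £10846 = £2711.50. Member owes £2711.50 (running OOP £5884.75).
#3 (£216): deductible already satisfied, so member's share is 25% × £216 = £54. Cost to member: £54. OOP to date £5938.75.
#4 (£12433): 25% coinsurance on £12433 = £3108.25. Adding that to £5938.75 gives £9047, past the £6400 cap; member pays only £6400 − £5938.75 = £461.25.

£461.25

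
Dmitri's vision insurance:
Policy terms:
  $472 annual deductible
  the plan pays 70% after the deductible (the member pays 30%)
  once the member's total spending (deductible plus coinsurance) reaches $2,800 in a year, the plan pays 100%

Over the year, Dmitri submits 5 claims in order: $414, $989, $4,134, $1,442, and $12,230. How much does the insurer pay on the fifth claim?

Claim 1 — $414: fully absorbed by the deductible. Member owes $414 (running OOP $414). Insurer: $414 − $414 = $0.
Claim 2 — $989: deductible takes $58, $931 remains; member's 30% is $279.30. Member owes $337.30 (running OOP $751.30). Plan pays $989 − $337.30 = $651.70.
Claim 3 — $4,134: deductible met; 30% of $4,134 = $1,240.20. Member pays $1,240.20; OOP now $1,991.50. Plan pays $4,134 − $1,240.20 = $2,893.80.
Claim 4 — $1,442: 30% coinsurance on $1,442 = $432.60. Cost to member: $432.60. OOP to date $2,424.10. Plan pays $1,442 − $432.60 = $1,009.40.
Claim 5 — $12,230: deductible already satisfied, so member's share is 30% × $12,230 = $3,669. OOP would hit $6,093.10 > $2,800, so the cap limits the member to $2,800 − $2,424.10 = $375.90. Insurer: $12,230 − $375.90 = $11,854.10.

$11,854.10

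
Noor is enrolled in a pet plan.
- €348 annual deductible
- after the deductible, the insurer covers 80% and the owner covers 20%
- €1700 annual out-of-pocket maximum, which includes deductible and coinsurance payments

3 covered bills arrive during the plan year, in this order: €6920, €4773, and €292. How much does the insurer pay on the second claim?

Claim 1 (€6920): deductible takes €348, €6572 remains; 20% of €6572 = €1314.40. Owner owes €1662.40 (running OOP €1662.40). Plan pays €6920 − €1662.40 = €5257.60.
Claim 2 (€4773): deductible met; 20% of €4773 = €954.60. Adding that to €1662.40 gives €2617, past the €1700 cap; owner pays only €1700 − €1662.40 = €37.60. Plan pays €4773 − €37.60 = €4735.40.

€4735.40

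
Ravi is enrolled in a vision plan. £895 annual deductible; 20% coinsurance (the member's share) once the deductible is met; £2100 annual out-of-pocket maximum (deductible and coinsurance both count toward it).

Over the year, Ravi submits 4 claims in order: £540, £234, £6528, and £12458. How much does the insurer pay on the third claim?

Claim 1 (£540): all of it applies to the deductible. Member pays £540; OOP now £540. Insurer: £540 − £540 = £0.
Claim 2 (£234): all of it applies to the deductible. Member pays £234; OOP now £774. Insurer: £234 − £234 = £0.
Claim 3 (£6528): £121 to deductible, leaving £6407; 20% of £6407 = £1281.40. Together that's £121 + £1281.40 = £1402.40. That would push OOP to £2176.40, over the £2100 cap, so member pays £2100 − £774 = £1326. Plan pays £6528 − £1326 = £5202.

£5202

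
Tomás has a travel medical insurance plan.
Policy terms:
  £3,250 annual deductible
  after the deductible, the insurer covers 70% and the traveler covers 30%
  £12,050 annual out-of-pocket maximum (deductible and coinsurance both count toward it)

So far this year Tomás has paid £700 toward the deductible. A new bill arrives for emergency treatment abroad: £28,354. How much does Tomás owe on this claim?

£700 of the £3,250 deductible is already met, leaving £2,550.
The remaining £25,804 (= £28,354 − £2,550) moves to coinsurance.
Coinsurance: £25,804 × 30% = £7,741.20.
So the traveler owes £2,550 + £7,741.20 = £10,291.20 before any cap.
Cumulative spending £700 + £10,291.20 = £10,991.20 stays under the £12,050 maximum.

£10,291.20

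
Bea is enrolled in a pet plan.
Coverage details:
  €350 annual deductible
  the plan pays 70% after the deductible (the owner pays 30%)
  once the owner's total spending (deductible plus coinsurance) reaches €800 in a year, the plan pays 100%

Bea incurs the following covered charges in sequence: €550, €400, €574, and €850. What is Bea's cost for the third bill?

€172.20

Claim 1 — €550: €350 finishes the deductible; €200 goes to coinsurance; owner's 30% is €60. Cost to owner: €410. OOP to date €410.
Claim 2 — €400: deductible already satisfied, so owner's share is 30% × €400 = €120. Owner pays €120; OOP now €530.
Claim 3 — €574: deductible met; 30% of €574 = €172.20. Cost to owner: €172.20. OOP to date €702.20.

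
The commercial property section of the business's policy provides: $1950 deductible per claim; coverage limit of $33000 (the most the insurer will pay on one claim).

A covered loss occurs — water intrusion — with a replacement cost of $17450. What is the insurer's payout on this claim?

Less the $1950 deductible: $17450 − $1950 = $15500.
$15500 ≤ $33000, so the limit doesn't bind; insurer pays $15500.

$15500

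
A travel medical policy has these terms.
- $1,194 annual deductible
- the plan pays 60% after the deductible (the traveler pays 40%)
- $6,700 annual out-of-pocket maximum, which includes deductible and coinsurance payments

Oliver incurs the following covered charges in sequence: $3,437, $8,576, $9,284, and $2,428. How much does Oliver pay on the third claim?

$1,178.40

Bill 1, $3,437: $1,194 to deductible, leaving $2,243; traveler's 40% is $897.20. Traveler pays $2,091.20; OOP now $2,091.20.
Bill 2, $8,576: deductible already satisfied, so traveler's share is 40% × $8,576 = $3,430.40. Cost to traveler: $3,430.40. OOP to date $5,521.60.
Bill 3, $9,284: deductible met; 40% of $9,284 = $3,713.60. OOP would hit $9,235.20 > $6,700, so the cap limits the traveler to $6,700 − $5,521.60 = $1,178.40.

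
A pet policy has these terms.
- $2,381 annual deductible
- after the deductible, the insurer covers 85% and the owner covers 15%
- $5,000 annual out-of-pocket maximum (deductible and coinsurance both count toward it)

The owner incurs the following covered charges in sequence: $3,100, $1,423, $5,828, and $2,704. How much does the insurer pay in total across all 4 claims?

Claim 1 — $3,100: $2,381 to deductible, leaving $719; owner's 15% is $107.85. Cost to owner: $2,488.85. OOP to date $2,488.85. Plan pays $3,100 − $2,488.85 = $611.15.
Claim 2 — $1,423: deductible met; 15% of $1,423 = $213.45. Owner pays $213.45; OOP now $2,702.30. Insurer: $1,423 − $213.45 = $1,209.55.
Claim 3 — $5,828: 15% coinsurance on $5,828 = $874.20. Owner pays $874.20; OOP now $3,576.50. Insurer: $5,828 − $874.20 = $4,953.80.
Claim 4 — $2,704: deductible met; 15% of $2,704 = $405.60. Owner pays $405.60; OOP now $3,982.10. Plan pays $2,704 − $405.60 = $2,298.40.
Insurer total = bills − owner's total = $13,055 − $3,982.10 = $9,072.90.

$9,072.90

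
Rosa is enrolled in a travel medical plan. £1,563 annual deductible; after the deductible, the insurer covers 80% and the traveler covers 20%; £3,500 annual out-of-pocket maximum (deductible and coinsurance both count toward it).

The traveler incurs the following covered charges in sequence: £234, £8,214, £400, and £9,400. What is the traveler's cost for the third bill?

£80

#1 (£234): all of it applies to the deductible. Traveler pays £234; OOP now £234.
#2 (£8,214): deductible takes £1,329, £6,885 remains; 20% of £6,885 = £1,377. Traveler owes £2,706 (running OOP £2,940).
#3 (£400): deductible met; 20% of £400 = £80. Traveler pays £80; OOP now £3,020.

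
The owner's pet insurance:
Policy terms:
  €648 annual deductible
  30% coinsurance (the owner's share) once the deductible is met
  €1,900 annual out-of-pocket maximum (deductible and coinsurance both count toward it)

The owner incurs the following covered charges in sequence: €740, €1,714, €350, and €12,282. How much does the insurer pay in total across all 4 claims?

Claim 1 (€740): deductible takes €648, €92 remains; owner's 30% is €27.60. Owner pays €675.60; OOP now €675.60. Plan pays €740 − €675.60 = €64.40.
Claim 2 (€1,714): 30% coinsurance on €1,714 = €514.20. Owner pays €514.20; OOP now €1,189.80. Insurer: €1,714 − €514.20 = €1,199.80.
Claim 3 (€350): deductible already satisfied, so owner's share is 30% × €350 = €105. Owner pays €105; OOP now €1,294.80. Plan pays €350 − €105 = €245.
Claim 4 (€12,282): deductible already satisfied, so owner's share is 30% × €12,282 = €3,684.60. That would push OOP to €4,979.40, over the €1,900 cap, so owner pays €1,900 − €1,294.80 = €605.20. Insurer: €12,282 − €605.20 = €11,676.80.
Insurer total = bills − owner's total = €15,086 − €1,900 = €13,186.

€13,186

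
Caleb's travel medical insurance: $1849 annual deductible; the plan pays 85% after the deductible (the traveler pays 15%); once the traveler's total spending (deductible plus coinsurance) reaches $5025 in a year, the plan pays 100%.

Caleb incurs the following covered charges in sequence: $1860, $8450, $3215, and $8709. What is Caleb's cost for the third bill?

Claim 1 ($1860): $1849 to deductible, leaving $11; coinsurance $11 × 15% = $1.65. Cost to traveler: $1850.65. OOP to date $1850.65.
Claim 2 ($8450): 15% coinsurance on $8450 = $1267.50. Traveler pays $1267.50; OOP now $3118.15.
Claim 3 ($3215): deductible met; 15% of $3215 = $482.25. Traveler pays $482.25; OOP now $3600.40.

$482.25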